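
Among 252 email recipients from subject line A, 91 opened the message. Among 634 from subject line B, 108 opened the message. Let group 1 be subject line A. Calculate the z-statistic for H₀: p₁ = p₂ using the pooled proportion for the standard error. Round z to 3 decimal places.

p̂₁ = 91/252 = 0.36111, p̂₂ = 108/634 = 0.17035.
Pooling: p̂ = 199/886 = 0.22460.
Pooled SE = √[0.1741576·0.00554554] ≈ 0.031077.
z = 0.19076/0.031077 = 6.138.

z = 6.138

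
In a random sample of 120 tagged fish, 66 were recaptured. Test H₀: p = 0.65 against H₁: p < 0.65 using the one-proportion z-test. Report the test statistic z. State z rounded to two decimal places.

z = -2.30

p̂ = 66/120 = 0.55000.
SE₀ = √(0.65·0.35/120) = 0.043541.
z = (p̂ − p₀)/SE = (0.55000 − 0.65)/0.043541 = -2.30.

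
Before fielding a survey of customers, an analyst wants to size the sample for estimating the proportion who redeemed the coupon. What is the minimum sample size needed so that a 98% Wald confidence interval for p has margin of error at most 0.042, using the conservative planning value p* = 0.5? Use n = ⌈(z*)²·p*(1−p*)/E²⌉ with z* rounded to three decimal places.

For 98% confidence, z* = 2.326.
p*(1−p*) = 0.50·0.50 = 0.2500.
Required n before rounding: 5.410276 × 0.2500 / 0.042² = 766.762.
⌈766.762⌉ = 767.

n = 767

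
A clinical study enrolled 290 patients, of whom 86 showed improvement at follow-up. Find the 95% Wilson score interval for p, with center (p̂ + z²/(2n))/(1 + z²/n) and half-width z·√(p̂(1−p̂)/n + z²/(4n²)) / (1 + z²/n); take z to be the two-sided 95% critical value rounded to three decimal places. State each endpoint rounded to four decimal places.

(0.2469, 0.3515)

Here p̂ = 86/290 = 0.29655 and z = 1.960 (z² = 3.841600).
1 + z²/n = 1.013247.
Center = (0.29655 + 0.006623)/1.013247 = 0.29921.
Radicand: p̂(1−p̂)/n + z²/(4n²) = 0.000719341 + 0.000011420 = 0.000730761.
Half-width = z·√(radicand)/denom = 1.960·0.027033/1.013247 = 0.05229.
Interval: 0.29921 ± 0.05229 → (0.2469, 0.3515).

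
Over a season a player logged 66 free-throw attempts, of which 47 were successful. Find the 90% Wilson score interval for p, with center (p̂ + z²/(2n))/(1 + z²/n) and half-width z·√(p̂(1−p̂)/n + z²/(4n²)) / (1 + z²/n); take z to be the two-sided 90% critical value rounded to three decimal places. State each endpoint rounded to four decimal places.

p̂ = 47/66 = 0.71212; z = 1.645, so z² = 2.706025.
Denominator 1 + z²/n = 1 + 2.706025/66 = 1.041000.
Adjusted center: (0.71212 + z²/(2n))/1.041000 = 0.70377.
Radicand: p̂(1−p̂)/n + z²/(4n²) = 0.003106130 + 0.000155304 = 0.003261434.
Half-width = z·√(radicand)/denom = 1.645·0.057109/1.041000 = 0.09024.
CI: 0.70377 ± 0.09024 = (0.6135, 0.7940).

(0.6135, 0.7940)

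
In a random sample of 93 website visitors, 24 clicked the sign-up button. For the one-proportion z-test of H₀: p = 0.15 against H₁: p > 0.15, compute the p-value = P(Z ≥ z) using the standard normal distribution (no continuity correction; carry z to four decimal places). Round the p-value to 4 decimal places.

p-value = 0.0018

The sample proportion is 24/93 = 0.25806.
SE₀ = √(0.15·0.85/93) = 0.037027.
Test statistic (full precision, shown to 4 dp): z = (24/93 − 0.15)/SE₀ ≈ 2.9186.
From the standard normal, P(Z ≥ z) = 0.0018.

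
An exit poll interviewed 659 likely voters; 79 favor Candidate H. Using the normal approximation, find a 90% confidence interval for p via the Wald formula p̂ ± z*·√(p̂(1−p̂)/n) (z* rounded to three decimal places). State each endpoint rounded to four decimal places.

(0.0991, 0.1407)

p̂ = 79/659 = 0.11988.
SE = √(p̂(1−p̂)/n) = √(0.105508/659) = 0.012653.
For 90% confidence, z* = 1.645.
Margin = 1.645·0.012653 = 0.02081.
CI: 0.11988 ± 0.02081 = (0.0991, 0.1407).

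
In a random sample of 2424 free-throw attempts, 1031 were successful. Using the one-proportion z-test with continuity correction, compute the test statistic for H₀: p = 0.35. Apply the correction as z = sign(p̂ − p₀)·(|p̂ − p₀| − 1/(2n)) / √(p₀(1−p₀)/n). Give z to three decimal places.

z = 7.754

p̂ = 1031/2424 = 0.42533. p̂ − p₀ = 0.075330.
Continuity correction 1/(2n) = 1/4848 = 0.000206.
Corrected numerator: |0.075330| − 0.000206 = 0.075124.
SE₀ = √(0.35·0.65/2424) = 0.009688.
z = (+)0.075124/0.009688 = 7.754.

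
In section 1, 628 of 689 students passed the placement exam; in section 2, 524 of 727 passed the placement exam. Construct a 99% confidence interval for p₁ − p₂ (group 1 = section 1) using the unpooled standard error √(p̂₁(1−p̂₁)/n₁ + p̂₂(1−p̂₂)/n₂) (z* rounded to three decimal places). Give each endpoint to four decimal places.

(0.1396, 0.2418)

p̂₁ = 0.91147, p̂₂ = 0.72077, so the observed difference is 0.19070.
Unpooled SE = √(p̂₁(1−p̂₁)/n₁ + p̂₂(1−p̂₂)/n₂) = √(0.000117120 + 0.000276837) = 0.019848.
The 99% critical value is z* = 2.576. Margin of error = 0.05113.
CI: 0.19070 ± 0.05113 = (0.1396, 0.2418).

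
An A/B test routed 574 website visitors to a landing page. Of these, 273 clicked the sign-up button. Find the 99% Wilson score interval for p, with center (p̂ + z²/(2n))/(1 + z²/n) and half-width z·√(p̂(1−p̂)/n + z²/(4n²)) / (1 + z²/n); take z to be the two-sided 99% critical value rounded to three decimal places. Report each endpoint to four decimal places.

Here p̂ = 273/574 = 0.47561 and z = 2.576 (z² = 6.635776).
Denominator 1 + z²/n = 1 + 6.635776/574 = 1.011561.
Center = (0.47561 + 0.005780)/1.011561 = 0.47589.
Radicand: p̂(1−p̂)/n + z²/(4n²) = 0.000434504 + 0.000005035 = 0.000439539.
Half-width = 2.576·√0.000439539/1.011561 = 0.05339.
So the interval runs from 0.4225 to 0.5293.

(0.4225, 0.5293)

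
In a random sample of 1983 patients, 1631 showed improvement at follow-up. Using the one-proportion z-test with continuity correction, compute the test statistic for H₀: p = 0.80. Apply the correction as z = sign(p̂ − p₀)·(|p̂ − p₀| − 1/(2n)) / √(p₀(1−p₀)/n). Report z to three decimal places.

With x = 1631 successes in n = 1983, p̂ = 0.82249. p̂ − p₀ = 0.022491.
1/(2n) = 0.000252.
Corrected numerator: |0.022491| − 0.000252 = 0.022239.
Null standard error: √(0.80·0.20/1983) = √0.000080686 = 0.008983.
z = +0.022239/0.008983 = 2.476.

z = 2.476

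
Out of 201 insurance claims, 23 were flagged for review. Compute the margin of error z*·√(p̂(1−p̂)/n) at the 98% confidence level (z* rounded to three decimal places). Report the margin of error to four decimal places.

ME = 0.0522

Sample proportion p̂ = 23/201 = 0.11443.
SE = √(p̂(1−p̂)/n) = √(0.101334/201) = 0.022453.
For 98% confidence, z* = 2.326.
ME = 2.326·0.022453 = 0.0522.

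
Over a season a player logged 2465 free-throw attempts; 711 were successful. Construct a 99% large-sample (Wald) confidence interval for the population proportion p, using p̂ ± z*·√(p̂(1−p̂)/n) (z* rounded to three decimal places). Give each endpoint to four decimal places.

(0.2649, 0.3119)

p̂ = 711/2465 = 0.28844.
Standard error of p̂: √(0.205242/2465) = √0.000083262 = 0.009125.
For 99% confidence, z* = 2.576.
Margin = 2.576·0.009125 = 0.02351.
So the interval runs from 0.2649 to 0.3119.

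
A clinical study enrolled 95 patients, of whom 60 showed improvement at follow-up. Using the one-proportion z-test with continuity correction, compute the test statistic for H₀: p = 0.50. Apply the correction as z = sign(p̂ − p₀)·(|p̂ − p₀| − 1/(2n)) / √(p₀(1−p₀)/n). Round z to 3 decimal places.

z = 2.462

p̂ = 60/95 = 0.63158. p̂ − p₀ = 0.131579.
Continuity correction 1/(2n) = 1/190 = 0.005263.
Corrected numerator: |0.131579| − 0.005263 = 0.126316.
Null standard error: √(0.50·0.50/95) = √0.002631579 = 0.051299.
z = +0.126316/0.051299 = 2.462.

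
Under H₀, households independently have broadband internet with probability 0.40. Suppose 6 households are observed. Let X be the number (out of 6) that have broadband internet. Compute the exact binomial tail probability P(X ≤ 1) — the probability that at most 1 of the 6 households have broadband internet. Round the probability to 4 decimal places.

X ~ Binomial(n=6, p=0.40).
P(X ≤ 1) = C(6,0)·0.40^0·0.60^6 + C(6,1)·0.40^1·0.60^5.
= 0.046656 + 0.186624 = 0.2333.

P = 0.2333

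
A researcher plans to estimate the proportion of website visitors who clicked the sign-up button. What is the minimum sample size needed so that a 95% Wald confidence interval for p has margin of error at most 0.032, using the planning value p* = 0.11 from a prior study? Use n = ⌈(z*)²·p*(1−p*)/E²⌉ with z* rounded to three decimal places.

n = 368

The 95% critical value is z* = 1.960.
p*(1−p*) = 0.0979.
Required n before rounding: 3.841600 × 0.0979 / 0.032² = 367.278.
Rounding up, n = 368.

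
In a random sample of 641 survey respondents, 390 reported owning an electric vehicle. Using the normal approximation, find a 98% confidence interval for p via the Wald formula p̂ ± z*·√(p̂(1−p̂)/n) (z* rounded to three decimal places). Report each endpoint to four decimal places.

(0.5636, 0.6533)

With x = 390 successes in n = 641, p̂ = 0.60842.
Standard error of p̂: √(0.238244/641) = √0.000371676 = 0.019279.
The 98% critical value is z* = 2.326.
Margin of error: 2.326 × 0.019279 = 0.04484.
CI: 0.60842 ± 0.04484 = (0.5636, 0.6533).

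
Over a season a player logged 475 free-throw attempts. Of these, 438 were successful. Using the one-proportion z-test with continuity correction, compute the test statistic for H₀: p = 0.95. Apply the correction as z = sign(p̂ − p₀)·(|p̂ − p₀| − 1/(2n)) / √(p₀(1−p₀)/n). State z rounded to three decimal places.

With x = 438 successes in n = 475, p̂ = 0.92211. p̂ − p₀ = -0.027895.
Continuity correction 1/(2n) = 1/950 = 0.001053.
Corrected numerator: |-0.027895| − 0.001053 = 0.026842.
SE₀ = √(0.95·0.05/475) = 0.010000.
z = (−)0.026842/0.010000 = -2.684.

z = -2.684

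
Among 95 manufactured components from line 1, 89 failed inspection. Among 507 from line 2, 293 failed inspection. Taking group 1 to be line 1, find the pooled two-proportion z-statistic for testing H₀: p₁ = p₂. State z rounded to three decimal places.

p̂₁ = 89/95 = 0.93684, p̂₂ = 293/507 = 0.57791.
Pooling: p̂ = 382/602 = 0.63455.
Pooled SE = √[0.2318959·0.01249870] ≈ 0.053837.
z = (p̂₁ − p̂₂)/SE = (0.93684 − 0.57791)/0.053837 = 0.35893/0.053837 = 6.667.

z = 6.667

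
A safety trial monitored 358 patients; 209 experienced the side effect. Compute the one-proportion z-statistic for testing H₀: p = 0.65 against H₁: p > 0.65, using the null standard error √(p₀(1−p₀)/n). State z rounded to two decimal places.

p̂ = 209/358 = 0.58380.
Under H₀, SE = √(p₀(1−p₀)/n) = √(0.65·0.35/358) = √0.000635475 = 0.025209.
z = (p̂ − p₀)/SE = (0.58380 − 0.65)/0.025209 = -2.63.

z = -2.63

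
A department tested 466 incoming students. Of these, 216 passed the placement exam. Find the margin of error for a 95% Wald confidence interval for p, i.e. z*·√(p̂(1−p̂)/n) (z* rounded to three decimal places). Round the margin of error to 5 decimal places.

ME = 0.04528

p̂ = 216/466 = 0.46352.
Standard error of p̂: √(0.248669/466) = √0.000533625 = 0.023100.
The 95% critical value is z* = 1.960.
So ME = 0.04528.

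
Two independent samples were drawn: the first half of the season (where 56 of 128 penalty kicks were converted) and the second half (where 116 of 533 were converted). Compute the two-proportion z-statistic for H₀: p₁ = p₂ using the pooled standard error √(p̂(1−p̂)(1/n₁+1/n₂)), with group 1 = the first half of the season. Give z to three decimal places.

z = 5.091

p̂₁ = 56/128 = 0.43750, p̂₂ = 116/533 = 0.21764.
Pooling: p̂ = 172/661 = 0.26021.
Pooled SE = √[0.1925016·0.00968867] ≈ 0.043187.
z = (p̂₁ − p̂₂)/SE = (0.43750 − 0.21764)/0.043187 = 0.21986/0.043187 = 5.091.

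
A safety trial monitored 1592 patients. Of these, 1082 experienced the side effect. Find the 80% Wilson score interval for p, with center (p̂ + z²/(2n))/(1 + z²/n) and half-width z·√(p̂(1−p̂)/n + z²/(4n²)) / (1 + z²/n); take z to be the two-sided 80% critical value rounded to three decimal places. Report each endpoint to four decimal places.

p̂ = 1082/1592 = 0.67965; z = 1.282, so z² = 1.643524.
Denominator 1 + z²/n = 1 + 1.643524/1592 = 1.001032.
Adjusted center: (0.67965 + z²/(2n))/1.001032 = 0.67946.
Radicand: p̂(1−p̂)/n + z²/(4n²) = 0.000136763 + 0.000000162 = 0.000136925.
Half-width = 1.282·√0.000136925/1.001032 = 0.01499.
CI: 0.67946 ± 0.01499 = (0.6645, 0.6944).

(0.6645, 0.6944)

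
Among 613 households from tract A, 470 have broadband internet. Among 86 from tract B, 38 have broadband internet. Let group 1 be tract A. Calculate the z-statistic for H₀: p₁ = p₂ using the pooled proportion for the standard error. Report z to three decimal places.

Sample proportions: p̂₁ = 470/613 = 0.76672 and p̂₂ = 38/86 = 0.44186.
Pooled p̂ = (470+38)/(613+86) = 508/699 = 0.72675.
Pooled SE = √[0.1985833·0.01325923] ≈ 0.051313.
z = (p̂₁ − p̂₂)/SE = (0.76672 − 0.44186)/0.051313 = 0.32486/0.051313 = 6.331.

z = 6.331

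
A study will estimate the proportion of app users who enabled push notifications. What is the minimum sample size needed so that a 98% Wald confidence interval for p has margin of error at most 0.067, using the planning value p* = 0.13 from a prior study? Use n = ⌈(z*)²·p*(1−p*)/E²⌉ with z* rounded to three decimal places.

n = 137

For 98% confidence, z* = 2.326.
p*(1−p*) = 0.13·0.87 = 0.1131.
Required n before rounding: 5.410276 × 0.1131 / 0.067² = 136.311.
Rounding up, n = 137.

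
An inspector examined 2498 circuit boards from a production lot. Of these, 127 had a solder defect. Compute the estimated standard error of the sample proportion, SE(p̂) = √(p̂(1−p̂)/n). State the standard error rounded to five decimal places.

SE = 0.00440

The sample proportion is 127/2498 = 0.05084.
p̂(1−p̂) = 0.05084·0.94916 = 0.048255.
SE = √(0.048255/2498) = √0.000019317 = 0.00440.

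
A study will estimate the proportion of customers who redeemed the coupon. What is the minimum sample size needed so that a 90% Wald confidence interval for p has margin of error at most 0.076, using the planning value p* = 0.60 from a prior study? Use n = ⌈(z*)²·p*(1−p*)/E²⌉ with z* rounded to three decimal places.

n = 113

For 90% confidence, z* = 1.645.
p*(1−p*) = 0.60·0.40 = 0.2400.
(z*)²·p*(1−p*)/E² = 2.706025·0.2400/0.005776 = 112.439.
Rounding up, n = 113.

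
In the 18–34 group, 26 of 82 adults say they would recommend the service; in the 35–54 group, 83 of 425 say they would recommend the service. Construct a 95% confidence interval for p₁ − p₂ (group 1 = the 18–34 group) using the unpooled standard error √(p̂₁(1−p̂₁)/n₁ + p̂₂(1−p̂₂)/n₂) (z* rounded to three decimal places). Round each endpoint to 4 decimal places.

p̂₁ = 26/82 = 0.31707, p̂₂ = 83/425 = 0.19529; p̂₁ − p̂₂ = 0.12178.
SE = √(0.002640705 + 0.000369775) = √0.003010480 = 0.054868.
For 95% confidence, z* = 1.960. Margin = 1.960·0.054868 = 0.10754.
CI: 0.12178 ± 0.10754 = (0.0142, 0.2293).

(0.0142, 0.2293)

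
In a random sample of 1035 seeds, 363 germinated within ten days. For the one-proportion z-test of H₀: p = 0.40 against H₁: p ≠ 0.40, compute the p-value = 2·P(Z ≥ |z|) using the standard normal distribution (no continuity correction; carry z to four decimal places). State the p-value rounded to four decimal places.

With x = 363 successes in n = 1035, p̂ = 0.35072.
Null standard error: √(0.40·0.60/1035) = √0.000231884 = 0.015228.
z = (p̂ − p₀)/SE = (363/1035 − 0.40)/0.015228 ≈ -3.2359.
From the standard normal, 2·P(Z ≥ |z|) = 0.0012.

p-value = 0.0012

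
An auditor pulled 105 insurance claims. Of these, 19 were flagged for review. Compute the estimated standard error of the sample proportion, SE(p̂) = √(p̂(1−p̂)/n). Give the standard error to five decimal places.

SE = 0.03757

The sample proportion is 19/105 = 0.18095.
p̂(1−p̂) = 0.18095·0.81905 = 0.148207.
SE = √(0.148207/105) = √0.001411495 = 0.03757.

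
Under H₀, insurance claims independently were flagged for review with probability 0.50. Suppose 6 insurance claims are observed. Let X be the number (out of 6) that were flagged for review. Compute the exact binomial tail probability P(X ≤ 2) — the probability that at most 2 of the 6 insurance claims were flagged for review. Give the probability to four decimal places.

P = 0.3438

X ~ Binomial(n=6, p=0.50).
P(X ≤ 2) = C(6,0)·0.50^0·0.50^6 + C(6,1)·0.50^1·0.50^5 + C(6,2)·0.50^2·0.50^4.
= 0.015625 + 0.093750 + 0.234375 = 0.3438.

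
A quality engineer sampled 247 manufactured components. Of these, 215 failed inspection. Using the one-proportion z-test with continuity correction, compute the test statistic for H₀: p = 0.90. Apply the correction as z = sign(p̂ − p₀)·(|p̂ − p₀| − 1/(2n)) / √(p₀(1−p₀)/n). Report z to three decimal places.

p̂ = 215/247 = 0.87045. p̂ − p₀ = -0.029555.
Continuity correction 1/(2n) = 1/494 = 0.002024.
Corrected numerator: |-0.029555| − 0.002024 = 0.027531.
Under H₀, SE = √(p₀(1−p₀)/n) = √(0.90·0.10/247) = √0.000364372 = 0.019089.
z = (−)0.027531/0.019089 = -1.442.

z = -1.442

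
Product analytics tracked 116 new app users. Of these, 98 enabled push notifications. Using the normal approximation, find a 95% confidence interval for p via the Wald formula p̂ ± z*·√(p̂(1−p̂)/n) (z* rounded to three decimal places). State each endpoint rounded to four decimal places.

p̂ = 98/116 = 0.84483.
Standard error of p̂: √(0.131094/116) = √0.001130120 = 0.033617.
The 95% critical value is z* = 1.960.
Margin of error: 1.960 × 0.033617 = 0.06589.
Interval: 0.84483 ± 0.06589 → (0.7789, 0.9107).

(0.7789, 0.9107)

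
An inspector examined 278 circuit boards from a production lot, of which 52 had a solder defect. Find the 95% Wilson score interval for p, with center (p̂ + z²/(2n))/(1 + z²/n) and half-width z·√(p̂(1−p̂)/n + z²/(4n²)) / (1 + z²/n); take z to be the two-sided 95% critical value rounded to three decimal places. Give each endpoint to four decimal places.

(0.1456, 0.2370)

Here p̂ = 52/278 = 0.18705 and z = 1.960 (z² = 3.841600).
1 + z²/n = 1.013819.
Center = (0.18705 + 0.006909)/1.013819 = 0.19132.
Radicand: p̂(1−p̂)/n + z²/(4n²) = 0.000546987 + 0.000012427 = 0.000559414.
Half-width = z·√(radicand)/denom = 1.960·0.023652/1.013819 = 0.04573.
Interval: 0.19132 ± 0.04573 → (0.1456, 0.2370).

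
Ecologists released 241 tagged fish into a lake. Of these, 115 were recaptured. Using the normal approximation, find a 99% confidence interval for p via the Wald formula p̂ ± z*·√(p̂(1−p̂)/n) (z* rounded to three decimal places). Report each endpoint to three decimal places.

p̂ = 115/241 = 0.47718.
SE(p̂) = √(0.47718·0.52282/241) = 0.032174.
z* = 2.576 at the 99% level.
Margin = 2.576·0.032174 = 0.08288.
CI: 0.47718 ± 0.08288 = (0.394, 0.560).

(0.394, 0.560)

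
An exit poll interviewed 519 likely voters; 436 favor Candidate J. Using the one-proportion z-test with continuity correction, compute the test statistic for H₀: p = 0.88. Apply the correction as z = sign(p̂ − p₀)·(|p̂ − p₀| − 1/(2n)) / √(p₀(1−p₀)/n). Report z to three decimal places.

z = -2.731

Sample proportion p̂ = 436/519 = 0.84008. p̂ − p₀ = -0.039923.
Continuity correction 1/(2n) = 1/1038 = 0.000963.
Corrected numerator: |-0.039923| − 0.000963 = 0.038960.
SE₀ = √(0.88·0.12/519) = 0.014264.
z = (−)0.038960/0.014264 = -2.731.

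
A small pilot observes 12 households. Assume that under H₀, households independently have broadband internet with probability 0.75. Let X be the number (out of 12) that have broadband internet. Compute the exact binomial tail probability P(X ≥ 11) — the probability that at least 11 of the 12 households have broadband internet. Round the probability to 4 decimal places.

X is binomial with n = 12 and p = 0.75.
P(X ≥ 11) = C(12,11)·0.75^11·0.25^1 + C(12,12)·0.75^12·0.25^0.
= 0.126705 + 0.031676 = 0.1584.

P = 0.1584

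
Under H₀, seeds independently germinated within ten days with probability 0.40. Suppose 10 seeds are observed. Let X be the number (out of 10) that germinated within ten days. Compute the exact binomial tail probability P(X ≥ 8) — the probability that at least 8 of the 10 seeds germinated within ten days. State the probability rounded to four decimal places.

P = 0.0123

X ~ Binomial(n=10, p=0.40).
P(X ≥ 8) = C(10,8)·0.40^8·0.60^2 + C(10,9)·0.40^9·0.60^1 + C(10,10)·0.40^10·0.60^0.
= 0.010617 + 0.001573 + 0.000105 = 0.0123.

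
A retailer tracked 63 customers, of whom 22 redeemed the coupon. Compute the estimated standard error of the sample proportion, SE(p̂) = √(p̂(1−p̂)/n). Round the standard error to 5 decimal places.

The sample proportion is 22/63 = 0.34921.
p̂(1−p̂) = 0.34921·0.65079 = 0.227262.
SE = √(0.227262/63) = 0.06006.

SE = 0.06006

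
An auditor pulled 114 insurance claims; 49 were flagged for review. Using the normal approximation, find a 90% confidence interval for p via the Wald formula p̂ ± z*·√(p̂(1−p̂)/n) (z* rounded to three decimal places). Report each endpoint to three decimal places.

(0.354, 0.506)

Sample proportion p̂ = 49/114 = 0.42982.
SE = √(p̂(1−p̂)/n) = √(0.245075/114) = 0.046366.
The 90% critical value is z* = 1.645.
Margin of error: 1.645 × 0.046366 = 0.07627.
Interval: 0.42982 ± 0.07627 → (0.354, 0.506).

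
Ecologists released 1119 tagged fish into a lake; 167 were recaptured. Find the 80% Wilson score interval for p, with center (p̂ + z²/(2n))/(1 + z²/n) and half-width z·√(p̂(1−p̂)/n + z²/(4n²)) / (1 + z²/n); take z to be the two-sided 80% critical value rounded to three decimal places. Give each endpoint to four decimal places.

Here p̂ = 167/1119 = 0.14924 and z = 1.282 (z² = 1.643524).
1 + z²/n = 1.001469.
Center = (0.14924 + 0.000734)/1.001469 = 0.14975.
Radicand: p̂(1−p̂)/n + z²/(4n²) = 0.000113465 + 0.000000328 = 0.000113793.
Half-width = 1.282·√0.000113793/1.001469 = 0.01366.
Interval: 0.14975 ± 0.01366 → (0.1361, 0.1634).

(0.1361, 0.1634)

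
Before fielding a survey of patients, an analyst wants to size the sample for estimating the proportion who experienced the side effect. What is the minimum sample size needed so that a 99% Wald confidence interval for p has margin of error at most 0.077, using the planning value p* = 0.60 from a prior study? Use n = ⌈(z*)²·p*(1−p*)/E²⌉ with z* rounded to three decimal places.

z* = 2.576 at the 99% level.
p*(1−p*) = 0.60·0.40 = 0.2400.
(z*)²·p*(1−p*)/E² = 6.635776·0.2400/0.005929 = 268.610.
Rounding up, n = 269.

n = 269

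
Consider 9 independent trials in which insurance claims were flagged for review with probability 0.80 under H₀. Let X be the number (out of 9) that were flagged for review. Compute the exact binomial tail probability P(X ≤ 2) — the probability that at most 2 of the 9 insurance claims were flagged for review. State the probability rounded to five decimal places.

X ~ Binomial(n=9, p=0.80).
P(X ≤ 2) = C(9,0)·0.80^0·0.20^9 + C(9,1)·0.80^1·0.20^8 + C(9,2)·0.80^2·0.20^7.
= 0.000001 + 0.000018 + 0.000295 = 0.00031.

P = 0.00031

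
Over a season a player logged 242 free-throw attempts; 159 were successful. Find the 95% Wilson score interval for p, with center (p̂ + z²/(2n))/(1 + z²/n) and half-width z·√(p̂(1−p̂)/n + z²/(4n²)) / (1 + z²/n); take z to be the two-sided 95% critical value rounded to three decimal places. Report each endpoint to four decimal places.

(0.5952, 0.7140)

p̂ = 159/242 = 0.65702; z = 1.960, so z² = 3.841600.
1 + z²/n = 1.015874.
Adjusted center: (0.65702 + z²/(2n))/1.015874 = 0.65457.
Radicand: p̂(1−p̂)/n + z²/(4n²) = 0.000931170 + 0.000016399 = 0.000947569.
Half-width = z·√(radicand)/denom = 1.960·0.030783/1.015874 = 0.05939.
CI: 0.65457 ± 0.05939 = (0.5952, 0.7140).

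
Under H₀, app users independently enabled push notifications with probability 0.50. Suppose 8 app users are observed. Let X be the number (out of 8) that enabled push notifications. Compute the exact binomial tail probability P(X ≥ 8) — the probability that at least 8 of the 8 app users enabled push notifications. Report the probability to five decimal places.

P = 0.00391

X is binomial with n = 8 and p = 0.50.
P(X ≥ 8) = C(8,8)·0.50^8·0.50^0.
= 0.003906 = 0.00391.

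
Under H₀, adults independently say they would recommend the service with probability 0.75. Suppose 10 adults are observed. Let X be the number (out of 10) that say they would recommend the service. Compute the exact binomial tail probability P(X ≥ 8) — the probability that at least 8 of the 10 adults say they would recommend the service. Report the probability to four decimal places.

X ~ Binomial(n=10, p=0.75).
P(X ≥ 8) = C(10,8)·0.75^8·0.25^2 + C(10,9)·0.75^9·0.25^1 + C(10,10)·0.75^10·0.25^0.
= 0.281568 + 0.187712 + 0.056314 = 0.5256.

P = 0.5256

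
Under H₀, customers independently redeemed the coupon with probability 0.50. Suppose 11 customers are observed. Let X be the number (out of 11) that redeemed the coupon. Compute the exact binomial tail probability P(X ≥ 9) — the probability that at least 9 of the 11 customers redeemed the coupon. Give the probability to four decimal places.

X ~ Binomial(n=11, p=0.50).
P(X ≥ 9) = C(11,9)·0.50^9·0.50^2 + C(11,10)·0.50^10·0.50^1 + C(11,11)·0.50^11·0.50^0.
= 0.026855 + 0.005371 + 0.000488 = 0.0327.

P = 0.0327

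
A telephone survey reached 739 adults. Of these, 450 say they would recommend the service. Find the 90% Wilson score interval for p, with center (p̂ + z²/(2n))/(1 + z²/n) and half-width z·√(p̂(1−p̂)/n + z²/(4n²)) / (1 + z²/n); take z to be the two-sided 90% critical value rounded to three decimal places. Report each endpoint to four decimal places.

(0.5791, 0.6380)

Here p̂ = 450/739 = 0.60893 and z = 1.645 (z² = 2.706025).
1 + z²/n = 1.003662.
Center = (0.60893 + 0.001831)/1.003662 = 0.60853.
Radicand: p̂(1−p̂)/n + z²/(4n²) = 0.000322238 + 0.000001239 = 0.000323477.
Half-width = 1.645·√0.000323477/1.003662 = 0.02948.
Interval: 0.60853 ± 0.02948 → (0.5791, 0.6380).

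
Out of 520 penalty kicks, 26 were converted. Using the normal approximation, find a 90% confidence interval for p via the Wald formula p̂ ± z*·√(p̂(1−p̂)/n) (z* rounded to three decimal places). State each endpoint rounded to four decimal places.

With x = 26 successes in n = 520, p̂ = 0.05000.
SE = √(p̂(1−p̂)/n) = √(0.047500/520) = 0.009558.
z* = 1.645 at the 90% level.
Margin = 1.645·0.009558 = 0.01572.
CI: 0.05000 ± 0.01572 = (0.0343, 0.0657).

(0.0343, 0.0657)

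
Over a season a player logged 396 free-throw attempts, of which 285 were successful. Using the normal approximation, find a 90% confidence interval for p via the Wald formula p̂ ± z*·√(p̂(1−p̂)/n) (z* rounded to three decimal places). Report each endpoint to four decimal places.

p̂ = 285/396 = 0.71970.
SE = √(p̂(1−p̂)/n) = √(0.201733/396) = 0.022570.
z* = 1.645 at the 90% level.
Margin = 1.645·0.022570 = 0.03713.
CI: 0.71970 ± 0.03713 = (0.6826, 0.7568).

(0.6826, 0.7568)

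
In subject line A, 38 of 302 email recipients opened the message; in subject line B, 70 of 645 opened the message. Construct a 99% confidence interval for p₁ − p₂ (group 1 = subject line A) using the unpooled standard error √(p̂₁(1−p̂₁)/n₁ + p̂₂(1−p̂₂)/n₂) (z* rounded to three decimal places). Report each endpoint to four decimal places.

(-0.0411, 0.0757)

p̂₁ = 38/302 = 0.12583, p̂₂ = 70/645 = 0.10853; p̂₁ − p̂₂ = 0.01730.
SE = √(0.000364222 + 0.000149998) = √0.000514220 = 0.022676.
The 99% critical value is z* = 2.576. Margin of error = 0.05841.
So the interval runs from -0.0411 to 0.0757.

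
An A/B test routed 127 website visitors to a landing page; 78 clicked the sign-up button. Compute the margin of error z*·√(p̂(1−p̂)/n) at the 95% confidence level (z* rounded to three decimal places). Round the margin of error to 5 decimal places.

ME = 0.08466

With x = 78 successes in n = 127, p̂ = 0.61417.
SE(p̂) = √(0.61417·0.38583/127) = 0.043196.
z* = 1.960 at the 95% level.
ME = 1.960·0.043196 = 0.08466.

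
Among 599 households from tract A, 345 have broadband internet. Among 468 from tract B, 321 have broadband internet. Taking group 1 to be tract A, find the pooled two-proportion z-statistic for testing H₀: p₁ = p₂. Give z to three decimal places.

z = -3.679

Sample proportions: p̂₁ = 345/599 = 0.57596 and p̂₂ = 321/468 = 0.68590.
Pooled p̂ = (345+321)/(599+468) = 666/1067 = 0.62418.
SE = √[p̂(1−p̂)(1/n₁+1/n₂)] = √[0.62418·0.37582·(1/599+1/468)] ≈ 0.029881.
z = -0.10994/0.029881 = -3.679.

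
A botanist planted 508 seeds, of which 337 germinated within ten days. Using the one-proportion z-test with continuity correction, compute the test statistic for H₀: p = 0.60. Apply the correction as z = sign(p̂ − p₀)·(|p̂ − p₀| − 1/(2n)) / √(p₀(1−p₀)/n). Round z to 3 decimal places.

Sample proportion p̂ = 337/508 = 0.66339. p̂ − p₀ = 0.063386.
1/(2n) = 0.000984.
Corrected numerator: |0.063386| − 0.000984 = 0.062402.
Under H₀, SE = √(p₀(1−p₀)/n) = √(0.60·0.40/508) = √0.000472441 = 0.021736.
z = (+)0.062402/0.021736 = 2.871.

z = 2.871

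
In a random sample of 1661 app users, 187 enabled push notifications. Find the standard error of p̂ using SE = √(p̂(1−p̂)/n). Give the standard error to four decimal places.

p̂ = 187/1661 = 0.11258.
p̂(1−p̂) = 0.099906.
Dividing by n and taking the root: √0.000060148 = 0.0078.

SE = 0.0078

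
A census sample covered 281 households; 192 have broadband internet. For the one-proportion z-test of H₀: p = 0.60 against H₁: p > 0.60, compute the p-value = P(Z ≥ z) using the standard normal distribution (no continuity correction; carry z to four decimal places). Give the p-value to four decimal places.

Sample proportion p̂ = 192/281 = 0.68327.
Under H₀, SE = √(p₀(1−p₀)/n) = √(0.60·0.40/281) = √0.000854093 = 0.029225.
Test statistic (full precision, shown to 4 dp): z = (192/281 − 0.60)/SE₀ ≈ 2.8494.
From the standard normal, P(Z ≥ z) = 0.0022.

p-value = 0.0022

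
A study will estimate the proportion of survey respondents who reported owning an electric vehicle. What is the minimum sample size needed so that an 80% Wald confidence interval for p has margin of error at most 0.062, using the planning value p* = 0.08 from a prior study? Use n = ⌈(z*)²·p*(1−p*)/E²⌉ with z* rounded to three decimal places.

n = 32

The 80% critical value is z* = 1.282.
p*(1−p*) = 0.0736.
(z*)²·p*(1−p*)/E² = 1.643524·0.0736/0.003844 = 31.468.
⌈31.468⌉ = 32.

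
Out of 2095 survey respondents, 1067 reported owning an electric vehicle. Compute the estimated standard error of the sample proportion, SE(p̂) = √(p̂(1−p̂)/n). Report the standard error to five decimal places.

SE = 0.01092

p̂ = 1067/2095 = 0.50931.
p̂(1−p̂) = 0.50931·0.49069 = 0.249913.
Dividing by n and taking the root: √0.000119290 = 0.01092.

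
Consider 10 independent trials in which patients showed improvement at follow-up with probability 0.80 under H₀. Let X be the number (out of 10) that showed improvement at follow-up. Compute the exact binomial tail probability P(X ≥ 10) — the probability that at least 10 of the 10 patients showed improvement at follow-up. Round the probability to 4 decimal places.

X is binomial with n = 10 and p = 0.80.
P(X ≥ 10) = C(10,10)·0.80^10·0.20^0.
= 0.107374 = 0.1074.

P = 0.1074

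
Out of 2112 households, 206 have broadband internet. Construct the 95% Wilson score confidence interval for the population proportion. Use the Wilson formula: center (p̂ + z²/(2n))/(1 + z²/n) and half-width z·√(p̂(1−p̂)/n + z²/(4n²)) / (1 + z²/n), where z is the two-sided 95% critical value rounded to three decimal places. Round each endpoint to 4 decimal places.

(0.0856, 0.1109)

p̂ = 206/2112 = 0.09754; z = 1.960, so z² = 3.841600.
Denominator 1 + z²/n = 1 + 3.841600/2112 = 1.001819.
Center = (0.09754 + 0.000909)/1.001819 = 0.09827.
Radicand: p̂(1−p̂)/n + z²/(4n²) = 0.000041678 + 0.000000215 = 0.000041893.
Half-width = z·√(radicand)/denom = 1.960·0.006473/1.001819 = 0.01266.
So the interval runs from 0.0856 to 0.1109.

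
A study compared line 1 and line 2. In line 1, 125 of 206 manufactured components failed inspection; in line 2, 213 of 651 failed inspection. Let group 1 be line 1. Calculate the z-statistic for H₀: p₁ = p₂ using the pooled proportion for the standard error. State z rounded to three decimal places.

z = 7.157

p̂₁ = 125/206 = 0.60680, p̂₂ = 213/651 = 0.32719.
Pooled p̂ = (125+213)/(206+651) = 338/857 = 0.39440.
SE = √[p̂(1−p̂)(1/n₁+1/n₂)] = √[0.39440·0.60560·(1/206+1/651)] ≈ 0.039069.
z = (p̂₁ − p̂₂)/SE = (0.60680 − 0.32719)/0.039069 = 0.27961/0.039069 = 7.157.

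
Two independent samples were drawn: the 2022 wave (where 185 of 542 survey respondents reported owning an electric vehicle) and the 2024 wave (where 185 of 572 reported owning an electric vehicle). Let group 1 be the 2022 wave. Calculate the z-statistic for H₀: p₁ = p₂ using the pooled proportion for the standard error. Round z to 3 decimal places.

z = 0.634

p̂₁ = 185/542 = 0.34133, p̂₂ = 185/572 = 0.32343.
Pooled p̂ = (185+185)/(542+572) = 370/1114 = 0.33214.
Pooled SE = √[0.2218218·0.00359327] ≈ 0.028232.
z = 0.01790/0.028232 = 0.634.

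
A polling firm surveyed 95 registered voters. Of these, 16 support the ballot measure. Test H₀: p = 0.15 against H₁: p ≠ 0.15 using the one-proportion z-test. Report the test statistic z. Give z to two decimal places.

z = 0.50

Sample proportion p̂ = 16/95 = 0.16842.
Null standard error: √(0.15·0.85/95) = √0.001342105 = 0.036635.
z = (0.16842 − 0.15)/0.036635 = 0.01842/0.036635 = 0.50.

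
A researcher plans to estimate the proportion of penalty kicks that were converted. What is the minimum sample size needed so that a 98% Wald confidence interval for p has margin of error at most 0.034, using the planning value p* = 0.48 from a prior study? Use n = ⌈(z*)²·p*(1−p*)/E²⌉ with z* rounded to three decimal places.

For 98% confidence, z* = 2.326.
p*(1−p*) = 0.2496.
Required n before rounding: 5.410276 × 0.2496 / 0.034² = 1168.170.
Rounding up, n = 1169.

n = 1169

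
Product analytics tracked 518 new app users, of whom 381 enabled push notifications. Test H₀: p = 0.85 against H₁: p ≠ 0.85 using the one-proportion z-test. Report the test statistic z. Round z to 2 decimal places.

z = -7.30

p̂ = 381/518 = 0.73552.
Null standard error: √(0.85·0.15/518) = √0.000246139 = 0.015689.
Test statistic: z = -0.11448/0.015689 = -7.30.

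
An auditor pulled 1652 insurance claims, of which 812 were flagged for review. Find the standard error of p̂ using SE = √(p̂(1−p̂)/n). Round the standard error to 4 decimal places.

p̂ = 812/1652 = 0.49153.
p̂(1−p̂) = 0.49153·0.50847 = 0.249928.
Dividing by n and taking the root: √0.000151288 = 0.0123.

SE = 0.0123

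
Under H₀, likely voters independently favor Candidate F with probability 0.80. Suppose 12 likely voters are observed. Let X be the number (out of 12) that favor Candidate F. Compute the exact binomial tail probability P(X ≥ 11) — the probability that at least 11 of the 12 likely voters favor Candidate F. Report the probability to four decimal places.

X is binomial with n = 12 and p = 0.80.
P(X ≥ 11) = C(12,11)·0.80^11·0.20^1 + C(12,12)·0.80^12·0.20^0.
= 0.206158 + 0.068719 = 0.2749.

P = 0.2749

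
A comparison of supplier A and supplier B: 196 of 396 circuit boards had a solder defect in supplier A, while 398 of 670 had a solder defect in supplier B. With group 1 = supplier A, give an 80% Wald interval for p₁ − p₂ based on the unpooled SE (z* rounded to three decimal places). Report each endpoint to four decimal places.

p̂₁ = 0.49495, p̂₂ = 0.59403, so the observed difference is -0.09908.
SE = √(0.000631249 + 0.000359938) = √0.000991187 = 0.031483.
For 80% confidence, z* = 1.282. Margin of error = 0.04036.
CI: -0.09908 ± 0.04036 = (-0.1394, -0.0587).

(-0.1394, -0.0587)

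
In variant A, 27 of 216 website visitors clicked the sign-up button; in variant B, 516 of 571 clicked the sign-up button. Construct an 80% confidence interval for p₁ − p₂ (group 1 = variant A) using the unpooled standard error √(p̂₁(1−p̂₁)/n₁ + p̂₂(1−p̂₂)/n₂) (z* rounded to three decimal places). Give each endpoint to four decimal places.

p̂₁ = 27/216 = 0.12500, p̂₂ = 516/571 = 0.90368; p̂₁ − p̂₂ = -0.77868.
SE = √(0.000506366 + 0.000152442) = √0.000658808 = 0.025667.
z* = 1.282 at the 80% level. Margin = 1.282·0.025667 = 0.03291.
Interval: -0.77868 ± 0.03291 → (-0.8116, -0.7458).

(-0.8116, -0.7458)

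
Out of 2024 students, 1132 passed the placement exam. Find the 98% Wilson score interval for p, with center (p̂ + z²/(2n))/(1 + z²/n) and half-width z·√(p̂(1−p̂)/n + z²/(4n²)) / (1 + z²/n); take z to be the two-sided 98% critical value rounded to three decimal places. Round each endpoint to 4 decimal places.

(0.5335, 0.5848)

p̂ = 1132/2024 = 0.55929; z = 2.326, so z² = 5.410276.
1 + z²/n = 1.002673.
Center = (0.55929 + 0.001337)/1.002673 = 0.55913.
Radicand: p̂(1−p̂)/n + z²/(4n²) = 0.000121781 + 0.000000330 = 0.000122111.
Half-width = z·√(radicand)/denom = 2.326·0.011050/1.002673 = 0.02563.
So the interval runs from 0.5335 to 0.5848.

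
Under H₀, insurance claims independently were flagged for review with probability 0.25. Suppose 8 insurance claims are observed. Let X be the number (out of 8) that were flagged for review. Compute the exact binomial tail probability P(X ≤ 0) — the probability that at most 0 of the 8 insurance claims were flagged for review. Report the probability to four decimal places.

X is binomial with n = 8 and p = 0.25.
P(X ≤ 0) = C(8,0)·0.25^0·0.75^8.
= 0.100113 = 0.1001.

P = 0.1001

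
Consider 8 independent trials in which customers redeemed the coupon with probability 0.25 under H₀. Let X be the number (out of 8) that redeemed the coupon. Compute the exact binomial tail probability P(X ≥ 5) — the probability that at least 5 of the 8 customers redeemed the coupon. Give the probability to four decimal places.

X is binomial with n = 8 and p = 0.25.
P(X ≥ 5) = C(8,5)·0.25^5·0.75^3 + C(8,6)·0.25^6·0.75^2 + C(8,7)·0.25^7·0.75^1 + C(8,8)·0.25^8·0.75^0.
= 0.023071 + 0.003845 + 0.000366 + 0.000015 = 0.0273.

P = 0.0273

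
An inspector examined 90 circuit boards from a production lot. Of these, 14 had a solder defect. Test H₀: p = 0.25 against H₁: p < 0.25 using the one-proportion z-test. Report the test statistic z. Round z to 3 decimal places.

z = -2.069

p̂ = 14/90 = 0.15556.
Under H₀, SE = √(p₀(1−p₀)/n) = √(0.25·0.75/90) = √0.002083333 = 0.045644.
Test statistic: z = -0.09444/0.045644 = -2.069.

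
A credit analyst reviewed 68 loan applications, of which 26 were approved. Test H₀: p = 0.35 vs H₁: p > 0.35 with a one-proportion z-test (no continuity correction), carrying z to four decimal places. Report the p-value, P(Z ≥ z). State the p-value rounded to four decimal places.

The sample proportion is 26/68 = 0.38235.
Under H₀, SE = √(p₀(1−p₀)/n) = √(0.35·0.65/68) = √0.003345588 = 0.057841.
z = (p̂ − p₀)/SE = (26/68 − 0.35)/0.057841 ≈ 0.5593.
p-value = P(Z ≥ z) with z = 0.5593 → 0.2880.

p-value = 0.2880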